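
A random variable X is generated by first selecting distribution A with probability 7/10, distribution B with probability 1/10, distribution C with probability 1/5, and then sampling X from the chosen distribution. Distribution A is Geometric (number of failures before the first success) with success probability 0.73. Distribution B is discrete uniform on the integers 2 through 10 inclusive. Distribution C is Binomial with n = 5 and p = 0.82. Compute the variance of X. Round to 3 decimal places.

5.408

Per component, A: μ=0.369863, E[X²]=0.64346; B: μ=6, E[X²]=42.6667; C: μ=4.1, E[X²]=17.548.
E[X] = 0.7·0.369863 + 0.1·6 + 0.2·4.1 = 1.6789.
E[X²] = 0.7·0.64346 + 0.1·42.6667 + 0.2·17.548 = 8.22669.
Var(X) = E[X²] − (E[X])² = 8.22669 − 2.81872 = 5.40797.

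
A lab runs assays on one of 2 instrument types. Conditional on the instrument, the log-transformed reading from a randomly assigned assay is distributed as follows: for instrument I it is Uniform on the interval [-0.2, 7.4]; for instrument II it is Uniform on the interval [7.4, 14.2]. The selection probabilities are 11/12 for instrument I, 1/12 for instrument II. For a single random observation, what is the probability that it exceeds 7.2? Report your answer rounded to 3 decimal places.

0.107

Conditional on each instrument, P(X > 7.2): I: 0.0263158; II: 1.
By total probability, P(X > 7.2) = 0.916667·0.0263158 + 0.0833333·1 = 0.107456.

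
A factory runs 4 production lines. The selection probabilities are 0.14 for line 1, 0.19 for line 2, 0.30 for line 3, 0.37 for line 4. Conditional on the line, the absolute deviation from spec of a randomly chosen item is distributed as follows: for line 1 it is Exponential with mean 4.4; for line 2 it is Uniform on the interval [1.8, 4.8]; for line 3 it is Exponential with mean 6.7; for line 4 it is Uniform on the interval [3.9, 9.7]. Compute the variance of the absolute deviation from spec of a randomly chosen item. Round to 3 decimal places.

Per component, 1: μ=4.4, E[X²]=38.72; 2: μ=3.3, E[X²]=11.64; 3: μ=6.7, E[X²]=89.78; 4: μ=6.8, E[X²]=49.0433.
E[X] = 0.14·4.4 + 0.19·3.3 + 0.3·6.7 + 0.37·6.8 = 5.769.
E[X²] = 0.14·38.72 + 0.19·11.64 + 0.3·89.78 + 0.37·49.0433 = 52.7124.
Var(X) = E[X²] − (E[X])² = 52.7124 − 33.2814 = 19.4311.

19.431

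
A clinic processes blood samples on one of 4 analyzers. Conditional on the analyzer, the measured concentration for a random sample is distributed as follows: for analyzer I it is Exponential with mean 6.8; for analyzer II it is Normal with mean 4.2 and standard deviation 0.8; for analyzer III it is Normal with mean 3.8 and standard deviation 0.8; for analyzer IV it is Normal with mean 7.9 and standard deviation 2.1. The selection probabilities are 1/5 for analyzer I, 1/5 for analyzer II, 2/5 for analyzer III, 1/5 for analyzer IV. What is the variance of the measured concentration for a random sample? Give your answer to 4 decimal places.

Per component, I: μ=6.8, E[X²]=92.48; II: μ=4.2, E[X²]=18.28; III: μ=3.8, E[X²]=15.08; IV: μ=7.9, E[X²]=66.82.
E[X] = 0.2·6.8 + 0.2·4.2 + 0.4·3.8 + 0.2·7.9 = 5.3.
E[X²] = 0.2·92.48 + 0.2·18.28 + 0.4·15.08 + 0.2·66.82 = 41.548.
Var(X) = E[X²] − (E[X])² = 41.548 − 28.09 = 13.458.

13.4580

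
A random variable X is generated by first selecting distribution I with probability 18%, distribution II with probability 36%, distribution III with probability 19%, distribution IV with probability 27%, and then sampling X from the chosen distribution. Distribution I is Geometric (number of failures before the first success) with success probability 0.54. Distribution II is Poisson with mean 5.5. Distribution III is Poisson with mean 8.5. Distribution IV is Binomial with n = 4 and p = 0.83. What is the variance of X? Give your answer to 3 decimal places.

10.182

Per component, I: μ=0.851852, E[X²]=2.30316; II: μ=5.5, E[X²]=35.75; III: μ=8.5, E[X²]=80.75; IV: μ=3.32, E[X²]=11.5868.
E[X] = 0.18·0.851852 + 0.36·5.5 + 0.19·8.5 + 0.27·3.32 = 4.64473.
E[X²] = 0.18·2.30316 + 0.36·35.75 + 0.19·80.75 + 0.27·11.5868 = 31.7555.
Var(X) = E[X²] − (E[X])² = 31.7555 − 21.5735 = 10.182.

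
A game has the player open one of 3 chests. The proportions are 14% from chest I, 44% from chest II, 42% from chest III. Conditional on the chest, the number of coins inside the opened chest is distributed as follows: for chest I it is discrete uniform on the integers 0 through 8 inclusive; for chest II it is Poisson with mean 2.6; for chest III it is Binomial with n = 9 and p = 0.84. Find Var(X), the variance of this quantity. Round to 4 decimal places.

7.9977

Per component, I: μ=4, E[X²]=22.6667; II: μ=2.6, E[X²]=9.36; III: μ=7.56, E[X²]=58.3632.
E[X] = 0.14·4 + 0.44·2.6 + 0.42·7.56 = 4.8792.
E[X²] = 0.14·22.6667 + 0.44·9.36 + 0.42·58.3632 = 31.8043.
Var(X) = E[X²] − (E[X])² = 31.8043 − 23.8066 = 7.99768.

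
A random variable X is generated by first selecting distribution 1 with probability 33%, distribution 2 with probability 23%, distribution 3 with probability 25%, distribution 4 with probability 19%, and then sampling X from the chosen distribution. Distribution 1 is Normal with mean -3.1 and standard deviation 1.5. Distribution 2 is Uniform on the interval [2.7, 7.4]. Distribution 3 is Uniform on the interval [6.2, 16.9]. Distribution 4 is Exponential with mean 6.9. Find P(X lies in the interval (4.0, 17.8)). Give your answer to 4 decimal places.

Conditional on each component, P(4.0 < X < 17.8): 1: 1.10431e-06; 2: 0.723404; 3: 1; 4: 0.484265.
By total probability, P(4.0 < X < 17.8) = 0.33·1.10431e-06 + 0.23·0.723404 + 0.25·1 + 0.19·0.484265 = 0.508394.

0.5084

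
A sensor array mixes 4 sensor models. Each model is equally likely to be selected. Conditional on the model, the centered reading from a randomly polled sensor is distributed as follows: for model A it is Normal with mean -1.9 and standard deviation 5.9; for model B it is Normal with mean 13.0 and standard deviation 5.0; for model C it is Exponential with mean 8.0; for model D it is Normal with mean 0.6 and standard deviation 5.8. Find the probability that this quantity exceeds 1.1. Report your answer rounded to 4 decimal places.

0.6585

Conditional on each model, P(X > 1.1): A: 0.30556; B: 0.991344; C: 0.871534; D: 0.465651.
By total probability, P(X > 1.1) = 0.25·0.30556 + 0.25·0.991344 + 0.25·0.871534 + 0.25·0.465651 = 0.658522.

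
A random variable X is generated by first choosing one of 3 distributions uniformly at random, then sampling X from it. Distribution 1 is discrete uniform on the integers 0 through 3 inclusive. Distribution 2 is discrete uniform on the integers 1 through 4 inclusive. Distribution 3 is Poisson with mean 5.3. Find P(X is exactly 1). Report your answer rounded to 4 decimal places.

Conditional on each component, P(X = 1): 1: 0.25; 2: 0.25; 3: 0.0264554.
By total probability, P(X = 1) = 0.333333·0.25 + 0.333333·0.25 + 0.333333·0.0264554 = 0.175485.

0.1755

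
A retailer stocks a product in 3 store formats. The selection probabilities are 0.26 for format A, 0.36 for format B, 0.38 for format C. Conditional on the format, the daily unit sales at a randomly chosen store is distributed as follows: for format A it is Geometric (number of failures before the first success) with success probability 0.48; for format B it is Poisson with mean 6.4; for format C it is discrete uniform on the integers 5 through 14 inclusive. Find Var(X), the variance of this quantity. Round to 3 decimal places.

16.985

Per component, A: μ=1.08333, E[X²]=3.43056; B: μ=6.4, E[X²]=47.36; C: μ=9.5, E[X²]=98.5.
E[X] = 0.26·1.08333 + 0.36·6.4 + 0.38·9.5 = 6.19567.
E[X²] = 0.26·3.43056 + 0.36·47.36 + 0.38·98.5 = 55.3715.
Var(X) = E[X²] − (E[X])² = 55.3715 − 38.3863 = 16.9853.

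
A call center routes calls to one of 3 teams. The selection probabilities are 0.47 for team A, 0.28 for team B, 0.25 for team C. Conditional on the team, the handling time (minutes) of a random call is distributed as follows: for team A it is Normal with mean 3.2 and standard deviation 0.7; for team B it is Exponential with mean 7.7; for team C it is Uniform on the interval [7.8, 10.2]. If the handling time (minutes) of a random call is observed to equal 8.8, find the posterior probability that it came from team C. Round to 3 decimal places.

0.900

Likelihoods f(8.8 | ·): A: 7.21753e-15; B: 0.0414164; C: 0.416667.
Posterior ∝ prior × likelihood. Numerator for C: 0.25·0.416667 = 0.104167.
Normalizing constant: 0.47·7.21753e-15 + 0.28·0.0414164 + 0.25·0.416667 = 0.115763.
P(C | observation) = 0.104167 / 0.115763 = 0.899825.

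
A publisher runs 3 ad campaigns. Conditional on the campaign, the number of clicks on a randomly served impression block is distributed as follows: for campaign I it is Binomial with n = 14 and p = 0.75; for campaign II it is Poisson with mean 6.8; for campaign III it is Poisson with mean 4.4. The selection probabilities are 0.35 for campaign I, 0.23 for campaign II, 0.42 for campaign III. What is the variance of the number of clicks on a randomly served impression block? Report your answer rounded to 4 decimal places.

Per component, I: μ=10.5, E[X²]=112.875; II: μ=6.8, E[X²]=53.04; III: μ=4.4, E[X²]=23.76.
E[X] = 0.35·10.5 + 0.23·6.8 + 0.42·4.4 = 7.087.
E[X²] = 0.35·112.875 + 0.23·53.04 + 0.42·23.76 = 61.6846.
Var(X) = E[X²] − (E[X])² = 61.6846 − 50.2256 = 11.4591.

11.4591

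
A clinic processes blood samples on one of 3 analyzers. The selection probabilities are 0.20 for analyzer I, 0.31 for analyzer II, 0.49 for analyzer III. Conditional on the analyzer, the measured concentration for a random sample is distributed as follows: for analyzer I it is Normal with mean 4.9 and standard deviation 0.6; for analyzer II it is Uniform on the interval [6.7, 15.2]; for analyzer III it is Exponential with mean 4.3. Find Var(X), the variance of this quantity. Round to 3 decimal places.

20.021

Per component, I: μ=4.9, E[X²]=24.37; II: μ=10.95, E[X²]=125.923; III: μ=4.3, E[X²]=36.98.
E[X] = 0.2·4.9 + 0.31·10.95 + 0.49·4.3 = 6.4815.
E[X²] = 0.2·24.37 + 0.31·125.923 + 0.49·36.98 = 62.0304.
Var(X) = E[X²] − (E[X])² = 62.0304 − 42.0098 = 20.0206.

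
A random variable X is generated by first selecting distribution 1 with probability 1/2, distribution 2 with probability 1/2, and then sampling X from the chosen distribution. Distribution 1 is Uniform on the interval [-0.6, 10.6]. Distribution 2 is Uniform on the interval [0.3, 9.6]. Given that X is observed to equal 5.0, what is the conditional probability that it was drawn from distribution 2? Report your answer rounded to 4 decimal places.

Likelihoods f(5.0 | ·): 1: 0.0892857; 2: 0.107527.
Posterior ∝ prior × likelihood. Numerator for 2: 0.5·0.107527 = 0.0537634.
Normalizing constant: 0.5·0.0892857 + 0.5·0.107527 = 0.0984063.
P(2 | observation) = 0.0537634 / 0.0984063 = 0.546341.

0.5463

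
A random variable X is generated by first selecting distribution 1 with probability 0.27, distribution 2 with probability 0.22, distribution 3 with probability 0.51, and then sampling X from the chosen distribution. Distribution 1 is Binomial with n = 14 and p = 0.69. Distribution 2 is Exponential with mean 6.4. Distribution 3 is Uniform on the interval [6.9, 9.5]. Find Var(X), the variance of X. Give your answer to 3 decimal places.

Per component, 1: μ=9.66, E[X²]=96.3102; 2: μ=6.4, E[X²]=81.92; 3: μ=8.2, E[X²]=67.8033.
E[X] = 0.27·9.66 + 0.22·6.4 + 0.51·8.2 = 8.1982.
E[X²] = 0.27·96.3102 + 0.22·81.92 + 0.51·67.8033 = 78.6059.
Var(X) = E[X²] − (E[X])² = 78.6059 − 67.2105 = 11.3954.

11.395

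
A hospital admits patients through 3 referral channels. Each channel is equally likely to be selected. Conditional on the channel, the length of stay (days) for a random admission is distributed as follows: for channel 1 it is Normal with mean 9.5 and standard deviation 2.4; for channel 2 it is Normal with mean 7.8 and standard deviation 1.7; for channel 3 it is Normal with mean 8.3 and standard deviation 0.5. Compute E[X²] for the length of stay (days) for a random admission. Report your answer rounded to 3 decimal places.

For each component E[X²] = Var + (mean)², giving 1: 96.01; 2: 63.73; 3: 69.14.
Overall E[X²] = 0.333333·96.01 + 0.333333·63.73 + 0.333333·69.14 = 76.2933.

76.293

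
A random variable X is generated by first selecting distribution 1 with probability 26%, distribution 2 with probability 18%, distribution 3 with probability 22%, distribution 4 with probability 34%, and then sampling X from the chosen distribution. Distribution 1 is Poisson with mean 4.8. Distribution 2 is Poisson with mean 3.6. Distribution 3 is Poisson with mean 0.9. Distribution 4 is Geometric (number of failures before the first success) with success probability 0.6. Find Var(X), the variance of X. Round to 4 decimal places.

Per component, 1: μ=4.8, E[X²]=27.84; 2: μ=3.6, E[X²]=16.56; 3: μ=0.9, E[X²]=1.71; 4: μ=0.666667, E[X²]=1.55556.
E[X] = 0.26·4.8 + 0.18·3.6 + 0.22·0.9 + 0.34·0.666667 = 2.32067.
E[X²] = 0.26·27.84 + 0.18·16.56 + 0.22·1.71 + 0.34·1.55556 = 11.1243.
Var(X) = E[X²] − (E[X])² = 11.1243 − 5.38549 = 5.7388.

5.7388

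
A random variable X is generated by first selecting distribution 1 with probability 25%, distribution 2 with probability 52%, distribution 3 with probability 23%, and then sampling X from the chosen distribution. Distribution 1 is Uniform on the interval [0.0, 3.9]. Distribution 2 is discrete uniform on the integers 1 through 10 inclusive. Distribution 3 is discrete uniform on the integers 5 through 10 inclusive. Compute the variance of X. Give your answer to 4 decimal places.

Per component, 1: μ=1.95, E[X²]=5.07; 2: μ=5.5, E[X²]=38.5; 3: μ=7.5, E[X²]=59.1667.
E[X] = 0.25·1.95 + 0.52·5.5 + 0.23·7.5 = 5.0725.
E[X²] = 0.25·5.07 + 0.52·38.5 + 0.23·59.1667 = 34.8958.
Var(X) = E[X²] − (E[X])² = 34.8958 − 25.7303 = 9.16558.

9.1656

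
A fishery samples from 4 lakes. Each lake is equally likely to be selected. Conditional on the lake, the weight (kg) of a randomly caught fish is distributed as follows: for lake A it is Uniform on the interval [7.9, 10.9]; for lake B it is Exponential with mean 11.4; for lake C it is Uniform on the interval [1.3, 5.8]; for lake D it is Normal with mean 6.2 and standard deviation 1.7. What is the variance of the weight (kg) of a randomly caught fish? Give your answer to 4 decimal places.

Per component, A: μ=9.4, E[X²]=89.11; B: μ=11.4, E[X²]=259.92; C: μ=3.55, E[X²]=14.29; D: μ=6.2, E[X²]=41.33.
E[X] = 0.25·9.4 + 0.25·11.4 + 0.25·3.55 + 0.25·6.2 = 7.6375.
E[X²] = 0.25·89.11 + 0.25·259.92 + 0.25·14.29 + 0.25·41.33 = 101.163.
Var(X) = E[X²] − (E[X])² = 101.163 − 58.3314 = 42.8311.

42.8311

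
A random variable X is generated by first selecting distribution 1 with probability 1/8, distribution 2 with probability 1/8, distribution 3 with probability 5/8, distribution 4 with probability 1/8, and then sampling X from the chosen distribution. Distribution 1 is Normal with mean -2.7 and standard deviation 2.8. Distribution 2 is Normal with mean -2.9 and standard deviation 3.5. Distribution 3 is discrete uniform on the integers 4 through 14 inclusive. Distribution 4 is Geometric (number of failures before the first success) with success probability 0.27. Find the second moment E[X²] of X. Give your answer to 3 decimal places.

63.514

For each component E[X²] = Var + (mean)², giving 1: 15.13; 2: 20.66; 3: 91; 4: 17.3237.
Overall E[X²] = 0.125·15.13 + 0.125·20.66 + 0.625·91 + 0.125·17.3237 = 63.5142.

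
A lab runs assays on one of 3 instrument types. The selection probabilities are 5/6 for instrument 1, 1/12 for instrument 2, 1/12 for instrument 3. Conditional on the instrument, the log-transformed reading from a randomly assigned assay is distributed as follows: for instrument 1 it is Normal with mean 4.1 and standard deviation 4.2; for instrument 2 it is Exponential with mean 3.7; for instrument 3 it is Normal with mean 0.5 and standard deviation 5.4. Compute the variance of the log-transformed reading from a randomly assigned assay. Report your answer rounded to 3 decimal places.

19.253

Per component, 1: μ=4.1, E[X²]=34.45; 2: μ=3.7, E[X²]=27.38; 3: μ=0.5, E[X²]=29.41.
E[X] = 0.833333·4.1 + 0.0833333·3.7 + 0.0833333·0.5 = 3.76667.
E[X²] = 0.833333·34.45 + 0.0833333·27.38 + 0.0833333·29.41 = 33.4408.
Var(X) = E[X²] − (E[X])² = 33.4408 − 14.1878 = 19.2531.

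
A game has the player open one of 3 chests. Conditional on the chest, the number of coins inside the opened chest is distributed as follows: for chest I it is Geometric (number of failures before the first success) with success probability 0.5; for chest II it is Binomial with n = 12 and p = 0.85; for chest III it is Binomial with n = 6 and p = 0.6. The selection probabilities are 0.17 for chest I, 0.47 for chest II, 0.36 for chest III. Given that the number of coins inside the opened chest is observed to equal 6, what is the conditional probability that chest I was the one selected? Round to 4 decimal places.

Likelihoods P(X=6 | ·): I: 0.0078125; II: 0.00396948; III: 0.046656.
Posterior ∝ prior × likelihood. Numerator for I: 0.17·0.0078125 = 0.00132813.
Normalizing constant: 0.17·0.0078125 + 0.47·0.00396948 + 0.36·0.046656 = 0.0199899.
P(I | observation) = 0.00132813 / 0.0199899 = 0.0664397.

0.0664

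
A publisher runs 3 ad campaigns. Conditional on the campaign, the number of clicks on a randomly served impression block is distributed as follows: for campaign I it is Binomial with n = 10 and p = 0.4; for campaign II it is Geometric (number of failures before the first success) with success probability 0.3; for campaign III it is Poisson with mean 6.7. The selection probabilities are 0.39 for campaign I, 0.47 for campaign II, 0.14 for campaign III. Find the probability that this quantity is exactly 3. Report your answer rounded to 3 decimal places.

Conditional on each campaign, P(X = 3): I: 0.214991; II: 0.1029; III: 0.0617021.
By total probability, P(X = 3) = 0.39·0.214991 + 0.47·0.1029 + 0.14·0.0617021 = 0.140848.

0.141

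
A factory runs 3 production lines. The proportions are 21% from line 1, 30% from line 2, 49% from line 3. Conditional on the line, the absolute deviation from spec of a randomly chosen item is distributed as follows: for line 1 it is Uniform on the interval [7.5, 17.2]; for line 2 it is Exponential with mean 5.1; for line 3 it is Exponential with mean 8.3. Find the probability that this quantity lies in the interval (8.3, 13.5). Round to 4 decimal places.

Conditional on each line, P(8.3 < X < 13.5): 1: 0.536082; 2: 0.12557; 3: 0.171264.
By total probability, P(8.3 < X < 13.5) = 0.21·0.536082 + 0.3·0.12557 + 0.49·0.171264 = 0.234168.

0.2342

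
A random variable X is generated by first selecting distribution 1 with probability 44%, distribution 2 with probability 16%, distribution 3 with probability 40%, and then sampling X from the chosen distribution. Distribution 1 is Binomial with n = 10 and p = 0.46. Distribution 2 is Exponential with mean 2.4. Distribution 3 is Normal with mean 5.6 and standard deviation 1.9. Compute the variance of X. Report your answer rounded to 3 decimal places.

4.631

Per component, 1: μ=4.6, E[X²]=23.644; 2: μ=2.4, E[X²]=11.52; 3: μ=5.6, E[X²]=34.97.
E[X] = 0.44·4.6 + 0.16·2.4 + 0.4·5.6 = 4.648.
E[X²] = 0.44·23.644 + 0.16·11.52 + 0.4·34.97 = 26.2346.
Var(X) = E[X²] − (E[X])² = 26.2346 − 21.6039 = 4.63066.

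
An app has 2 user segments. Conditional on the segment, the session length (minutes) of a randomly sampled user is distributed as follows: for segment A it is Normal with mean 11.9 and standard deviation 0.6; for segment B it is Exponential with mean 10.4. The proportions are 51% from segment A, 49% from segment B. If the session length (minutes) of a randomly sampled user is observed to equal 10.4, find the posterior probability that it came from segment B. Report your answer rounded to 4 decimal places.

0.5378

Likelihoods f(10.4 | ·): A: 0.0292138; B: 0.035373.
Posterior ∝ prior × likelihood. Numerator for B: 0.49·0.035373 = 0.0173328.
Normalizing constant: 0.51·0.0292138 + 0.49·0.035373 = 0.0322318.
P(B | observation) = 0.0173328 / 0.0322318 = 0.537753.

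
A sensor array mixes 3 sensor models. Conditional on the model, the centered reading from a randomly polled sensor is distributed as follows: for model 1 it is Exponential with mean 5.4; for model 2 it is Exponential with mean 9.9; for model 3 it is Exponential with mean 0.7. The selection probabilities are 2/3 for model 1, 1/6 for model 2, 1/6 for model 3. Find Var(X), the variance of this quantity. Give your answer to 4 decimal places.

42.9122

Per component, 1: μ=5.4, E[X²]=58.32; 2: μ=9.9, E[X²]=196.02; 3: μ=0.7, E[X²]=0.98.
E[X] = 0.666667·5.4 + 0.166667·9.9 + 0.166667·0.7 = 5.36667.
E[X²] = 0.666667·58.32 + 0.166667·196.02 + 0.166667·0.98 = 71.7133.
Var(X) = E[X²] − (E[X])² = 71.7133 − 28.8011 = 42.9122.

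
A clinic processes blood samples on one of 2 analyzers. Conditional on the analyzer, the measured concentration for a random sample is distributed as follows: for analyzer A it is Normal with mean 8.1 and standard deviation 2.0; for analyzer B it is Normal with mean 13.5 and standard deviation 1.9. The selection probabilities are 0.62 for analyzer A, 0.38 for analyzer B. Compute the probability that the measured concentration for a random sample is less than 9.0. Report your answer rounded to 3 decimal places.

Conditional on each analyzer, P(X < 9.0): A: 0.673645; B: 0.0089321.
By total probability, P(X < 9.0) = 0.62·0.673645 + 0.38·0.0089321 = 0.421054.

0.421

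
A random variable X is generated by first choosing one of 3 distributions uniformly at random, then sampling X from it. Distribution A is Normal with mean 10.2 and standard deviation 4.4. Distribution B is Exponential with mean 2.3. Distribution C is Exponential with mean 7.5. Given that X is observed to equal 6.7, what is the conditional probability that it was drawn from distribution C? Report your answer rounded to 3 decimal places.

0.378

Likelihoods f(6.7 | ·): A: 0.0660782; B: 0.0236131; C: 0.0545719.
Posterior ∝ prior × likelihood. Numerator for C: 0.333333·0.0545719 = 0.0181906.
Normalizing constant: 0.333333·0.0660782 + 0.333333·0.0236131 + 0.333333·0.0545719 = 0.0480877.
P(C | observation) = 0.0181906 / 0.0480877 = 0.37828.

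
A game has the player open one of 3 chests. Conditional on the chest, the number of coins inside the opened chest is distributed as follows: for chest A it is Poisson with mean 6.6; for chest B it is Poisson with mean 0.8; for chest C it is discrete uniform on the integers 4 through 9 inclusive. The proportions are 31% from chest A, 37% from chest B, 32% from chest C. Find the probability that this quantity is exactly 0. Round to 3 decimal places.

0.167

Conditional on each chest, P(X = 0): A: 0.00136037; B: 0.449329; C: 0.
By total probability, P(X = 0) = 0.31·0.00136037 + 0.37·0.449329 + 0.32·0 = 0.166673.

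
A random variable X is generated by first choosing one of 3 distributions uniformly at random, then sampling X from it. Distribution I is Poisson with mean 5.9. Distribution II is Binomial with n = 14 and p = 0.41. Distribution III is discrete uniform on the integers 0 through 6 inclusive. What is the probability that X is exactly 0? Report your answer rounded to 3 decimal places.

0.049

Conditional on each component, P(X = 0): I: 0.00273944; II: 0.000619339; III: 0.142857.
By total probability, P(X = 0) = 0.333333·0.00273944 + 0.333333·0.000619339 + 0.333333·0.142857 = 0.0487386.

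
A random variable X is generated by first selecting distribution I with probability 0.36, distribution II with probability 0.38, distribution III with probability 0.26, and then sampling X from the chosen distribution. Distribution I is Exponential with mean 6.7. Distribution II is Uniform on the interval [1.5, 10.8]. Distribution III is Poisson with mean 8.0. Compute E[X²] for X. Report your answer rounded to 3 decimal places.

68.152

For each component E[X²] = Var + (mean)², giving I: 89.78; II: 45.03; III: 72.
Overall E[X²] = 0.36·89.78 + 0.38·45.03 + 0.26·72 = 68.1522.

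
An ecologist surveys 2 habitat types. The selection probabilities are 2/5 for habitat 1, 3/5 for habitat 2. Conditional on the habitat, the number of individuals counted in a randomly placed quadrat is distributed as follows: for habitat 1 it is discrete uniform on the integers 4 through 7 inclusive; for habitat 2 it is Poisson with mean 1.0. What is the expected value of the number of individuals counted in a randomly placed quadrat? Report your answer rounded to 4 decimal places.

2.8000

Component means — 1: 5.5; 2: 1.
E[X] = 0.4·5.5 + 0.6·1 = 2.8.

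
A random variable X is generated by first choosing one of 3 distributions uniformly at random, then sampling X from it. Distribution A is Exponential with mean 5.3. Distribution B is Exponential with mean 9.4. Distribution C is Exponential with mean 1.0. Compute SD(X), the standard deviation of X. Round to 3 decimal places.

Per component, A: μ=5.3, E[X²]=56.18; B: μ=9.4, E[X²]=176.72; C: μ=1, E[X²]=2.
E[X] = 0.333333·5.3 + 0.333333·9.4 + 0.333333·1 = 5.23333.
E[X²] = 0.333333·56.18 + 0.333333·176.72 + 0.333333·2 = 78.3.
Var(X) = E[X²] − (E[X])² = 78.3 − 27.3878 = 50.9122.
SD(X) = √50.9122 = 7.13528.

7.135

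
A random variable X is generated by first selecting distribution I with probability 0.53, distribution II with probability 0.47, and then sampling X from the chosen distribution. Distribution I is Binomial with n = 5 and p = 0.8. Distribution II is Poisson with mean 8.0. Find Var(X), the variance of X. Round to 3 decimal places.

Per component, I: μ=4, E[X²]=16.8; II: μ=8, E[X²]=72.
E[X] = 0.53·4 + 0.47·8 = 5.88.
E[X²] = 0.53·16.8 + 0.47·72 = 42.744.
Var(X) = E[X²] − (E[X])² = 42.744 − 34.5744 = 8.1696.

8.170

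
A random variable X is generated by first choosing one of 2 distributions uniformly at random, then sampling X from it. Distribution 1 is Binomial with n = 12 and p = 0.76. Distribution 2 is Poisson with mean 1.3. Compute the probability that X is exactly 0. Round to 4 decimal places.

Conditional on each component, P(X = 0): 1: 3.65203e-08; 2: 0.272532.
By total probability, P(X = 0) = 0.5·3.65203e-08 + 0.5·0.272532 = 0.136266.

0.1363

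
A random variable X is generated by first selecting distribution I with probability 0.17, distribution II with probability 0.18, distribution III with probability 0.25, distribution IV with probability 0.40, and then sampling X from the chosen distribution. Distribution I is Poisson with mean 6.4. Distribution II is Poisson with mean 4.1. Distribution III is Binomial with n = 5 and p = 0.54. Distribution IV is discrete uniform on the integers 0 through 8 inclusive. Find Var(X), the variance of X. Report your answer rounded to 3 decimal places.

6.196

Per component, I: μ=6.4, E[X²]=47.36; II: μ=4.1, E[X²]=20.91; III: μ=2.7, E[X²]=8.532; IV: μ=4, E[X²]=22.6667.
E[X] = 0.17·6.4 + 0.18·4.1 + 0.25·2.7 + 0.4·4 = 4.101.
E[X²] = 0.17·47.36 + 0.18·20.91 + 0.25·8.532 + 0.4·22.6667 = 23.0147.
Var(X) = E[X²] − (E[X])² = 23.0147 − 16.8182 = 6.19647.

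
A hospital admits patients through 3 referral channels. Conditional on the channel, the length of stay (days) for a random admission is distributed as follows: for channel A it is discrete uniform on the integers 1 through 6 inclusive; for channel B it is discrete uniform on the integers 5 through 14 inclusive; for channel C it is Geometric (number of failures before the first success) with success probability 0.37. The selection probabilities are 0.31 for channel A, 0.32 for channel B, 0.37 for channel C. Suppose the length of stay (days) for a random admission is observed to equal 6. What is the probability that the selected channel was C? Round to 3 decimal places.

0.093

Likelihoods P(X=6 | ·): A: 0.166667; B: 0.1; C: 0.0231337.
Posterior ∝ prior × likelihood. Numerator for C: 0.37·0.0231337 = 0.00855947.
Normalizing constant: 0.31·0.166667 + 0.32·0.1 + 0.37·0.0231337 = 0.0922261.
P(C | observation) = 0.00855947 / 0.0922261 = 0.0928096.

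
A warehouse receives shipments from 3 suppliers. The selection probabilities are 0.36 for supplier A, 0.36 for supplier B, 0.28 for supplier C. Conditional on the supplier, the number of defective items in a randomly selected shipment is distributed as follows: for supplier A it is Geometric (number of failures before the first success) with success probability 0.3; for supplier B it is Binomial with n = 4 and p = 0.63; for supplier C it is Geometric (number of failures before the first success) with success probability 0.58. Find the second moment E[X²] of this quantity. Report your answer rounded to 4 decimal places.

7.8782

For each component E[X²] = Var + (mean)², giving A: 13.2222; B: 7.2828; C: 1.77289.
Overall E[X²] = 0.36·13.2222 + 0.36·7.2828 + 0.28·1.77289 = 7.87822.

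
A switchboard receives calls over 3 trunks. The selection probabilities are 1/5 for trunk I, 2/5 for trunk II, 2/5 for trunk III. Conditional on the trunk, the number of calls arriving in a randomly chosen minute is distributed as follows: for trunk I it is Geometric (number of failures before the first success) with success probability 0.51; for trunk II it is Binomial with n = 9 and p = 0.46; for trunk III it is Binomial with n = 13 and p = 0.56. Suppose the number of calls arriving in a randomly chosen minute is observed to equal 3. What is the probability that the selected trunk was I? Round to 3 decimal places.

0.122

Likelihoods P(X=3 | ·): I: 0.060001; II: 0.202729; III: 0.0136602.
Posterior ∝ prior × likelihood. Numerator for I: 0.2·0.060001 = 0.0120002.
Normalizing constant: 0.2·0.060001 + 0.4·0.202729 + 0.4·0.0136602 = 0.0985558.
P(I | observation) = 0.0120002 / 0.0985558 = 0.12176.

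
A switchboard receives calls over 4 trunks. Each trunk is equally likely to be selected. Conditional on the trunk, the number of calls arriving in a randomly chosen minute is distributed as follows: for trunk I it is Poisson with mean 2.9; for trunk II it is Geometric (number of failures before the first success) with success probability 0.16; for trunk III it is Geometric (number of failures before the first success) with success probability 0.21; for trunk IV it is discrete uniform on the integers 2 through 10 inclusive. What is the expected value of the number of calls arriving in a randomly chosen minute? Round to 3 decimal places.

Component means — I: 2.9; II: 5.25; III: 3.7619; IV: 6.
E[X] = 0.25·2.9 + 0.25·5.25 + 0.25·3.7619 + 0.25·6 = 4.47798.

4.478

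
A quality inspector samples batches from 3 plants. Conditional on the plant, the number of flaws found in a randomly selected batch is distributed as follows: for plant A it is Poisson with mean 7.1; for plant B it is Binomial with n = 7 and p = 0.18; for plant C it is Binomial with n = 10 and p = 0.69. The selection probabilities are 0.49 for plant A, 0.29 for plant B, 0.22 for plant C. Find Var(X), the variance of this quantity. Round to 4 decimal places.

11.1294

Per component, A: μ=7.1, E[X²]=57.51; B: μ=1.26, E[X²]=2.6208; C: μ=6.9, E[X²]=49.749.
E[X] = 0.49·7.1 + 0.29·1.26 + 0.22·6.9 = 5.3624.
E[X²] = 0.49·57.51 + 0.29·2.6208 + 0.22·49.749 = 39.8847.
Var(X) = E[X²] − (E[X])² = 39.8847 − 28.7553 = 11.1294.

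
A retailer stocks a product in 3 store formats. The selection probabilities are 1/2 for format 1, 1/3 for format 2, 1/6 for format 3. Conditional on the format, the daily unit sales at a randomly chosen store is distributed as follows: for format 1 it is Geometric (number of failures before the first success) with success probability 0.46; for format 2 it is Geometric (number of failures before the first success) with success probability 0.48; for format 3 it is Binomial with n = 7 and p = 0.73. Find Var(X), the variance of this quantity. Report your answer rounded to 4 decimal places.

Per component, 1: μ=1.17391, E[X²]=3.93006; 2: μ=1.08333, E[X²]=3.43056; 3: μ=5.11, E[X²]=27.4918.
E[X] = 0.5·1.17391 + 0.333333·1.08333 + 0.166667·5.11 = 1.79973.
E[X²] = 0.5·3.93006 + 0.333333·3.43056 + 0.166667·27.4918 = 7.69051.
Var(X) = E[X²] − (E[X])² = 7.69051 − 3.23904 = 4.45147.

4.4515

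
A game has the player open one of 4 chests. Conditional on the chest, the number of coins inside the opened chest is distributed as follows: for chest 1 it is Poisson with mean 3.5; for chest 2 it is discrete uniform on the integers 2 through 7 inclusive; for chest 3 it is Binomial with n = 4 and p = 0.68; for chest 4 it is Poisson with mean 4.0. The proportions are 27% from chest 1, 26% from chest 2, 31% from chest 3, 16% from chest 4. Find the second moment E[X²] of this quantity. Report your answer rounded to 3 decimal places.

16.039

For each component E[X²] = Var + (mean)², giving 1: 15.75; 2: 23.1667; 3: 8.2688; 4: 20.
Overall E[X²] = 0.27·15.75 + 0.26·23.1667 + 0.31·8.2688 + 0.16·20 = 16.0392.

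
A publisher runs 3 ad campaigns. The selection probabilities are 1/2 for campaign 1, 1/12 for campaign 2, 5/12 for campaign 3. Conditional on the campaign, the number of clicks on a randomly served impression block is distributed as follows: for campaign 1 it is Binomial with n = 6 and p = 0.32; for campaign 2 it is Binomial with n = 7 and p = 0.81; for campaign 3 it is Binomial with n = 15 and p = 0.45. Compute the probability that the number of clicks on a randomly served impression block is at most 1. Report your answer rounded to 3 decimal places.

0.190

Conditional on each campaign, P(X ≤ 1): 1: 0.378023; 2: 0.000275689; 3: 0.001692.
By total probability, P(X ≤ 1) = 0.5·0.378023 + 0.0833333·0.000275689 + 0.416667·0.001692 = 0.189739.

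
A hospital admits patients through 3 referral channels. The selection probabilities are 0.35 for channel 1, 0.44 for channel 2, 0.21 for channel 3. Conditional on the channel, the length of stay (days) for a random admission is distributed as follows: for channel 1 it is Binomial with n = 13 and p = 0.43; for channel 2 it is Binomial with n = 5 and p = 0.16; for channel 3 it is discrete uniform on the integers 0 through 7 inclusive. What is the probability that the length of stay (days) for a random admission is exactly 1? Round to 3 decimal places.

0.204

Conditional on each channel, P(X = 1): 1: 0.00657522; 2: 0.398297; 3: 0.125.
By total probability, P(X = 1) = 0.35·0.00657522 + 0.44·0.398297 + 0.21·0.125 = 0.203802.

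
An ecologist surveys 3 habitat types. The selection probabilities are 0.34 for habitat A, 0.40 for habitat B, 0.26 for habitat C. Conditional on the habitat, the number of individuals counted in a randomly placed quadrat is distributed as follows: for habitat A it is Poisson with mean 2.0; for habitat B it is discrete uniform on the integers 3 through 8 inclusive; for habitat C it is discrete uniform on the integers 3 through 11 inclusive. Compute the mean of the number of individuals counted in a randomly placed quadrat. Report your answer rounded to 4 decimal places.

Component means — A: 2; B: 5.5; C: 7.
E[X] = 0.34·2 + 0.4·5.5 + 0.26·7 = 4.7.

4.7000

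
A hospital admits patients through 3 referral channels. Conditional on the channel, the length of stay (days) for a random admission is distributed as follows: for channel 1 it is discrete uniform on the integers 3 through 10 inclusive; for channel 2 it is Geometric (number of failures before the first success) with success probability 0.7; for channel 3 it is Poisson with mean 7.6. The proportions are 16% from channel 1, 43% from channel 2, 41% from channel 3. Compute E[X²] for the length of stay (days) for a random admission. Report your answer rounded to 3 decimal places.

34.740

For each component E[X²] = Var + (mean)², giving 1: 47.5; 2: 0.795918; 3: 65.36.
Overall E[X²] = 0.16·47.5 + 0.43·0.795918 + 0.41·65.36 = 34.7398.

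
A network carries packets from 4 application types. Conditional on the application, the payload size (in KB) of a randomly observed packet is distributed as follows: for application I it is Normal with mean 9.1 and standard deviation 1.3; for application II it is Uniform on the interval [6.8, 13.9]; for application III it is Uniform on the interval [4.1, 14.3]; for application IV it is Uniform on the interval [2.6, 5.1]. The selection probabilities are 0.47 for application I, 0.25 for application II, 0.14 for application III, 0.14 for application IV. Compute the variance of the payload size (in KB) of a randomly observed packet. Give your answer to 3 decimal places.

Per component, I: μ=9.1, E[X²]=84.5; II: μ=10.35, E[X²]=111.323; III: μ=9.2, E[X²]=93.31; IV: μ=3.85, E[X²]=15.3433.
E[X] = 0.47·9.1 + 0.25·10.35 + 0.14·9.2 + 0.14·3.85 = 8.6915.
E[X²] = 0.47·84.5 + 0.25·111.323 + 0.14·93.31 + 0.14·15.3433 = 82.7573.
Var(X) = E[X²] − (E[X])² = 82.7573 − 75.5422 = 7.21513.

7.215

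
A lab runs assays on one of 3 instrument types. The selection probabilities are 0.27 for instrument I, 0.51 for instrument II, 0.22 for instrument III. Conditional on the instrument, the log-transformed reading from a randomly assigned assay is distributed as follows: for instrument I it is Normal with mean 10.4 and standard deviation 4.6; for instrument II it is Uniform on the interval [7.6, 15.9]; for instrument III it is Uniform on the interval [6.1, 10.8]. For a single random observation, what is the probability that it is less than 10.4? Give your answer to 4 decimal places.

0.5083

Conditional on each instrument, P(X < 10.4): I: 0.5; II: 0.337349; III: 0.914894.
By total probability, P(X < 10.4) = 0.27·0.5 + 0.51·0.337349 + 0.22·0.914894 = 0.508325.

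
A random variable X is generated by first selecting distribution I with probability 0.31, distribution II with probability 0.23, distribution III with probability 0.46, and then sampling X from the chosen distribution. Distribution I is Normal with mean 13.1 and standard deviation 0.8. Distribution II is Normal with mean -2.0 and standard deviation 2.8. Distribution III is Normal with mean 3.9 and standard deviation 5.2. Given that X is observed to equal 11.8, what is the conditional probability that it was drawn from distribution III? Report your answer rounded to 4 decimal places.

Likelihoods f(11.8 | ·): I: 0.133173; II: 7.56952e-07; III: 0.0241945.
Posterior ∝ prior × likelihood. Numerator for III: 0.46·0.0241945 = 0.0111295.
Normalizing constant: 0.31·0.133173 + 0.23·7.56952e-07 + 0.46·0.0241945 = 0.0524132.
P(III | observation) = 0.0111295 / 0.0524132 = 0.212341.

0.2123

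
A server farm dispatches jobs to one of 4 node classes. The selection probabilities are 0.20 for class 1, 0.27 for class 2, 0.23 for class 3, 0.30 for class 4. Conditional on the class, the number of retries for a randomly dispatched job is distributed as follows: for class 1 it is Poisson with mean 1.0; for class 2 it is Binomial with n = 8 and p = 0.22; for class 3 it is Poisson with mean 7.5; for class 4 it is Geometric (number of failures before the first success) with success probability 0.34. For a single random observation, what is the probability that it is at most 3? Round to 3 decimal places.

Conditional on each class, P(X ≤ 3): 1: 0.981012; 2: 0.923515; 3: 0.0591455; 4: 0.810253.
By total probability, P(X ≤ 3) = 0.2·0.981012 + 0.27·0.923515 + 0.23·0.0591455 + 0.3·0.810253 = 0.702231.

0.702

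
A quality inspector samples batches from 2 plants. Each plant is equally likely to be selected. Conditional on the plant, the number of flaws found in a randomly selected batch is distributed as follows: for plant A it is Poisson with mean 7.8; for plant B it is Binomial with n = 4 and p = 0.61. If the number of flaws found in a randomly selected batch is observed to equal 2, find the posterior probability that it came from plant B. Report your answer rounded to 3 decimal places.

0.965

Likelihoods P(X=2 | ·): A: 0.0124641; B: 0.339578.
Posterior ∝ prior × likelihood. Numerator for B: 0.5·0.339578 = 0.169789.
Normalizing constant: 0.5·0.0124641 + 0.5·0.339578 = 0.176021.
P(B | observation) = 0.169789 / 0.176021 = 0.964595.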